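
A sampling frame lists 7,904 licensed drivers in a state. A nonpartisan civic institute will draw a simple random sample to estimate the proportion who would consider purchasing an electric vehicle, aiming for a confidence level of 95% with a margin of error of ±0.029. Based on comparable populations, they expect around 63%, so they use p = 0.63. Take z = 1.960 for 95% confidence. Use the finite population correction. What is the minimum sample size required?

Unadjusted: n₀ = 1.960² × 0.63 × 0.37 / 0.029² ≈ 1064.78, so n₀ = 1065.
Finite population correction with N = 7,904: n = n₀ / (1 + (n₀−1)/N) = 1065 / (1 + 1064/7904) = 1065 / 1.1346 ≈ 938.64.
Rounding up, n = 939.

939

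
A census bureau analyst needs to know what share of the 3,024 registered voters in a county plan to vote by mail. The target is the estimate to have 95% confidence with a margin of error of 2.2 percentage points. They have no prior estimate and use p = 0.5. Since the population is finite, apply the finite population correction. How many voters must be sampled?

For 95% confidence, z = 1.960.
Unadjusted: n₀ = 1.960² × 0.50 × 0.50 / 0.022² ≈ 1984.30, so n₀ = 1985.
Finite population correction with N = 3,024: n = n₀ / (1 + (n₀−1)/N) = 1985 / (1 + 1984/3024) = 1985 / 1.6561 ≈ 1198.61.
Rounding up, n = 1199.

1199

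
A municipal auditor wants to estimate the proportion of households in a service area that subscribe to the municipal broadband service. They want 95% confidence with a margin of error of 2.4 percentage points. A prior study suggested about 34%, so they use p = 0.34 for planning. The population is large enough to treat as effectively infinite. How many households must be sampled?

For 95% confidence, z = 1.960.
With p = 0.34, p(1−p) = 0.2244.
n = z²·p(1−p)/E² = 1.960² × 0.2244 / 0.024² = 3.8416 × 0.2244 / 0.000576 ≈ 1496.62.
Rounding up gives n = 1497.

1497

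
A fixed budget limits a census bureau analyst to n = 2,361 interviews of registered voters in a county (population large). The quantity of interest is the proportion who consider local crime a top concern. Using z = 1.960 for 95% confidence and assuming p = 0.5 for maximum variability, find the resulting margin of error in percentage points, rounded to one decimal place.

2.0

SE(p̂) = √[p(1−p)/n] = √[0.2500/2361] = 0.01029.
E = z × SE = 1.960 × 0.01029 = 0.02017, or 2.0 percentage points.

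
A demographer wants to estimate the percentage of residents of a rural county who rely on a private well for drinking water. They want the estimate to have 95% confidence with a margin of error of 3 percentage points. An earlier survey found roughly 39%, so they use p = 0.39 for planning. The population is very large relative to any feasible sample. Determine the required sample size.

For 95% confidence, z = 1.960.
With p = 0.39, p(1−p) = 0.2379.
n = z²·p(1−p)/E² = 1.960² × 0.2379 / 0.030² = 3.8416 × 0.2379 / 0.000900 ≈ 1015.46.
Rounding up gives n = 1016.

1016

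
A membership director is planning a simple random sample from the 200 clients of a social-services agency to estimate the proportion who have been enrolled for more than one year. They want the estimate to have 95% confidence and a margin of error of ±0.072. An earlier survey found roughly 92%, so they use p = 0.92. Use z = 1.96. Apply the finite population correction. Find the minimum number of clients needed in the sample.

44

Unadjusted: n₀ = 1.96² × 0.92 × 0.08 / 0.072² ≈ 54.54, so n₀ = 55.
Finite population correction with N = 200: n = n₀ / (1 + (n₀−1)/N) = 55 / (1 + 54/200) = 55 / 1.2700 ≈ 43.31.
Rounding up, n = 44.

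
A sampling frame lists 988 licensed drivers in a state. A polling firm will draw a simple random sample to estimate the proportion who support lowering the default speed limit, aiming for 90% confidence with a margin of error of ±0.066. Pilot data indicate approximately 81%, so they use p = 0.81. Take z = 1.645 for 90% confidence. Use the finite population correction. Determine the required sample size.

88

Unadjusted: n₀ = 1.645² × 0.81 × 0.19 / 0.066² ≈ 95.61, so n₀ = 96.
Finite population correction with N = 988: n = n₀ / (1 + (n₀−1)/N) = 96 / (1 + 95/988) = 96 / 1.0962 ≈ 87.58.
Rounding up, n = 88.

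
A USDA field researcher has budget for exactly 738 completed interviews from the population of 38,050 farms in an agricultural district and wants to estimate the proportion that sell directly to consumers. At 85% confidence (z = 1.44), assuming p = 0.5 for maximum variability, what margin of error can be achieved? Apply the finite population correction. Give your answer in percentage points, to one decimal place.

2.6

Finite-population factor: (N−n)/(N−1) = (38050−738)/(38050−1) = 0.9806.
SE(p̂) = √[p(1−p)/n · (N−n)/(N−1)] = √[0.2500/738 × 0.9806] = 0.01823.
E = z × SE = 1.44 × 0.01823 = 0.02625 ≈ 2.6 percentage points.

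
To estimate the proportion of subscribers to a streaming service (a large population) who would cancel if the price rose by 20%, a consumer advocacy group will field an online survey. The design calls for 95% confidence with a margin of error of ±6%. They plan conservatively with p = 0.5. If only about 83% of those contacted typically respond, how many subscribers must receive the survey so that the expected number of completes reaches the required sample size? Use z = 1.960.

322

Completed interviews needed: n₀ = 1.960² × 0.2500 / 0.060² ≈ 266.78 → 267.
At an 83% response rate, contacts needed = 267 / 0.83 ≈ 321.69 → 322.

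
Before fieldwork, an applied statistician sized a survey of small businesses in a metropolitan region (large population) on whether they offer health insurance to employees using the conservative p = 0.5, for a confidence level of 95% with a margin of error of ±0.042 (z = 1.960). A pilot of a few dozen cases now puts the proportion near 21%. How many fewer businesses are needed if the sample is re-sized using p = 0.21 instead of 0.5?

183

Conservative (p = 0.5): n = 1.960² × 0.25 / 0.042² ≈ 544.44 → 545.
Using p = 0.21: p(1−p) = 0.1659, so n = 1.960² × 0.1659 / 0.042² ≈ 361.29 → 362.
Reduction: 545 − 362 = 183.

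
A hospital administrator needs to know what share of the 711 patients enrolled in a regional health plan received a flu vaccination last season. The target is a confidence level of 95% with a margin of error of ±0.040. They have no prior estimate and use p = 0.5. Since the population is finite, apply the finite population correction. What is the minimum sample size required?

For 95% confidence, z = 1.960.
Unadjusted: n₀ = 1.960² × 0.50 × 0.50 / 0.040² ≈ 600.25, so n₀ = 601.
Finite population correction with N = 711: n = n₀ / (1 + (n₀−1)/N) = 601 / (1 + 600/711) = 601 / 1.8439 ≈ 325.94.
Rounding up, n = 326.

326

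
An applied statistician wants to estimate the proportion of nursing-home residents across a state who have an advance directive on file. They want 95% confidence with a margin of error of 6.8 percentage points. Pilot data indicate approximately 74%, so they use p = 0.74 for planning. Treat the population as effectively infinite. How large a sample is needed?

For 95% confidence, z = 1.96.
With p = 0.74, p(1−p) = 0.1924.
n = z²·p(1−p)/E² = 1.96² × 0.1924 / 0.068² = 3.8416 × 0.1924 / 0.004624 ≈ 159.85.
Rounding up gives n = 160.

160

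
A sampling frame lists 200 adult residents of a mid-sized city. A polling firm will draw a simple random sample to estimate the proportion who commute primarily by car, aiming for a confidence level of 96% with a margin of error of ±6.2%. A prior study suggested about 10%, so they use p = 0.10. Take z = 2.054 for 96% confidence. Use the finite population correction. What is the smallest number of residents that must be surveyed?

67

Unadjusted: n₀ = 2.054² × 0.10 × 0.90 / 0.062² ≈ 98.78, so n₀ = 99.
Finite population correction with N = 200: n = n₀ / (1 + (n₀−1)/N) = 99 / (1 + 98/200) = 99 / 1.4900 ≈ 66.44.
Rounding up, n = 67.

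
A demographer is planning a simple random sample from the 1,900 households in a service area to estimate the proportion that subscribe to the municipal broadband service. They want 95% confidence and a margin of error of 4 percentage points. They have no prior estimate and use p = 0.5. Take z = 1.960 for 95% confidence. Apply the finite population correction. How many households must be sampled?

457

Unadjusted: n₀ = 1.960² × 0.50 × 0.50 / 0.040² ≈ 600.25, so n₀ = 601.
Finite population correction with N = 1,900: n = n₀ / (1 + (n₀−1)/N) = 601 / (1 + 600/1900) = 601 / 1.3158 ≈ 456.76.
Rounding up, n = 457.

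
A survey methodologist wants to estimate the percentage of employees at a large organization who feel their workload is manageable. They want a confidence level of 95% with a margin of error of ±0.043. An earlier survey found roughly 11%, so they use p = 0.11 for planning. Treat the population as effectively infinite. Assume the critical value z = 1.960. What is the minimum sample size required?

204

With p = 0.11, p(1−p) = 0.0979.
n = z²·p(1−p)/E² = 1.960² × 0.0979 / 0.043² = 3.8416 × 0.0979 / 0.001849 ≈ 203.40.
Rounding up gives n = 204.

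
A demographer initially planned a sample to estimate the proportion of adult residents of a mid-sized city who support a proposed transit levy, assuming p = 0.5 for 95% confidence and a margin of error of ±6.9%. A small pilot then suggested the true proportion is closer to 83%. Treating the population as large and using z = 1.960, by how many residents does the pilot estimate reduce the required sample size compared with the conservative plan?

Conservative (p = 0.5): n = 1.960² × 0.25 / 0.069² ≈ 201.72 → 202.
Using p = 0.83: p(1−p) = 0.1411, so n = 1.960² × 0.1411 / 0.069² ≈ 113.85 → 114.
Reduction: 202 − 114 = 88.

88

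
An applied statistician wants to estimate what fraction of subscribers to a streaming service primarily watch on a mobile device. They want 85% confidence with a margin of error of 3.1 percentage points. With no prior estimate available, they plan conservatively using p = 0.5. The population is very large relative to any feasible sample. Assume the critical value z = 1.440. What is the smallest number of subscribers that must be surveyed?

With p = 0.5, p(1−p) = 0.25.
n = z²·p(1−p)/E² = 1.440² × 0.2500 / 0.031² = 2.0736 × 0.2500 / 0.000961 ≈ 539.44.
Rounding up gives n = 540.

540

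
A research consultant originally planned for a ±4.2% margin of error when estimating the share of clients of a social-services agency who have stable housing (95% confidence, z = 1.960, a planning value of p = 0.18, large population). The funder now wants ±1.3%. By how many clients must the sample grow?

At ±4.2%: n = 1.960² × 0.1476 / 0.042² ≈ 321.44 → 322.
At ±1.3%: n = 1.960² × 0.1476 / 0.013² ≈ 3355.15 → 3356.
Additional respondents: 3356 − 322 = 3034.

3034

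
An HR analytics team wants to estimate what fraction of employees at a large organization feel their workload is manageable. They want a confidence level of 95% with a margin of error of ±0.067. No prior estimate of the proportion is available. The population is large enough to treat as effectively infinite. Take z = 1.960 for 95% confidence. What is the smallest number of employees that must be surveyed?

With no prior estimate, use p = 0.5, giving p(1−p) = 0.25.
n = z²·p(1−p)/E² = 1.960² × 0.2500 / 0.067² = 3.8416 × 0.2500 / 0.004489 ≈ 213.95.
Rounding up gives n = 214.

214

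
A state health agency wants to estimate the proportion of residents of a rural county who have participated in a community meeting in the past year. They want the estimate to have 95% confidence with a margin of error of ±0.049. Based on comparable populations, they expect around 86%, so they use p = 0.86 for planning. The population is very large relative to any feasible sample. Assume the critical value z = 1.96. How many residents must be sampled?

193

With p = 0.86, p(1−p) = 0.1204.
n = z²·p(1−p)/E² = 1.96² × 0.1204 / 0.049² = 3.8416 × 0.1204 / 0.002401 ≈ 192.64.
Rounding up gives n = 193.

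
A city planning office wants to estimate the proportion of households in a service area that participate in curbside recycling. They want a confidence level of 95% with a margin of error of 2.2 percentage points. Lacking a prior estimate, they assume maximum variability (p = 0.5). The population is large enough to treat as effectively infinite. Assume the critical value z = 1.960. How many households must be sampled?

With p = 0.5, p(1−p) = 0.25.
n = z²·p(1−p)/E² = 1.960² × 0.2500 / 0.022² = 3.8416 × 0.2500 / 0.000484 ≈ 1984.30.
Rounding up gives n = 1985.

1985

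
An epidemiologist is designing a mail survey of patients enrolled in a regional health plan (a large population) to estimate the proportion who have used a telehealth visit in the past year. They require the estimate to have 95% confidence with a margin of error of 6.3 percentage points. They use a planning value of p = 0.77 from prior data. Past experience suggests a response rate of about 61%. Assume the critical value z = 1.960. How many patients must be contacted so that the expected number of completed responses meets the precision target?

Completed interviews needed: n₀ = 1.960² × 0.1771 / 0.063² ≈ 171.42 → 172.
At a 61% response rate, contacts needed = 172 / 0.61 ≈ 281.97 → 282.

282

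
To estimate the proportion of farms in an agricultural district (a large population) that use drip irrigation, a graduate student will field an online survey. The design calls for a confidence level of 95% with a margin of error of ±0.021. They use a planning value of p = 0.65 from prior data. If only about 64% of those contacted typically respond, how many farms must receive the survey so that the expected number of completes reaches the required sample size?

3097

For 95% confidence, z = 1.960.
Completed interviews needed: n₀ = 1.960² × 0.2275 / 0.021² ≈ 1981.78 → 1982.
At a 64% response rate, contacts needed = 1982 / 0.64 ≈ 3096.88 → 3097.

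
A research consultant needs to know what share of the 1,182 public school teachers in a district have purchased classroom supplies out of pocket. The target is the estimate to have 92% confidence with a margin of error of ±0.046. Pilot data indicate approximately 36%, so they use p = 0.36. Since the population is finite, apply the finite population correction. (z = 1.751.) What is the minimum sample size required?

Unadjusted: n₀ = 1.751² × 0.36 × 0.64 / 0.046² ≈ 333.84, so n₀ = 334.
Finite population correction with N = 1,182: n = n₀ / (1 + (n₀−1)/N) = 334 / (1 + 333/1182) = 334 / 1.2817 ≈ 260.59.
Rounding up, n = 261.

261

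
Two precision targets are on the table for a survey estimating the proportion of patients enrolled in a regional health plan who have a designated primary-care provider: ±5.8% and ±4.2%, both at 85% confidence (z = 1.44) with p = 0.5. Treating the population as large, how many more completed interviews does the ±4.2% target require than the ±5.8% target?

At ±5.8%: n = 1.44² × 0.2500 / 0.058² ≈ 154.10 → 155.
At ±4.2%: n = 1.44² × 0.2500 / 0.042² ≈ 293.88 → 294.
Additional respondents: 294 − 155 = 139.

139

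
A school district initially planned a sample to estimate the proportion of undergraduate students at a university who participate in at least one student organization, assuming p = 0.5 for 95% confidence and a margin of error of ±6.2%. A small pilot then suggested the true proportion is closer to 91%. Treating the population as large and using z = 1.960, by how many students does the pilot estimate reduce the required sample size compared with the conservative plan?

Conservative (p = 0.5): n = 1.960² × 0.25 / 0.062² ≈ 249.84 → 250.
Using p = 0.91: p(1−p) = 0.0819, so n = 1.960² × 0.0819 / 0.062² ≈ 81.85 → 82.
Reduction: 250 − 82 = 168.

168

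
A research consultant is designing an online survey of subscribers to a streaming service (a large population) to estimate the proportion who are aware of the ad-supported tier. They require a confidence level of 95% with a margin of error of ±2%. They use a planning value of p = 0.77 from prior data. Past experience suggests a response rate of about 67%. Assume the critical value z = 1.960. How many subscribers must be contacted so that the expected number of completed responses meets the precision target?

Completed interviews needed: n₀ = 1.960² × 0.1771 / 0.020² ≈ 1700.87 → 1701.
At a 67% response rate, contacts needed = 1701 / 0.67 ≈ 2538.81 → 2539.

2539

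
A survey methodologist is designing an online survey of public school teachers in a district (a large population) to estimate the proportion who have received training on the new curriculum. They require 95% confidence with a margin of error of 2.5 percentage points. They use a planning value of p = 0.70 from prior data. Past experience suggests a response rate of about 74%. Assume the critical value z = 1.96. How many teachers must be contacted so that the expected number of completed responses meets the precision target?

1745

Completed interviews needed: n₀ = 1.96² × 0.2100 / 0.025² ≈ 1290.78 → 1291.
At a 74% response rate, contacts needed = 1291 / 0.74 ≈ 1744.59 → 1745.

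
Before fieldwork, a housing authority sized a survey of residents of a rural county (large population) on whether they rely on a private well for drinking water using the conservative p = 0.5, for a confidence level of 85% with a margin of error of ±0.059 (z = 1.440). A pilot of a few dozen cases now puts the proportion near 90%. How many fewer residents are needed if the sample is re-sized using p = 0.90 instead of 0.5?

Conservative (p = 0.5): n = 1.440² × 0.25 / 0.059² ≈ 148.92 → 149.
Using p = 0.90: p(1−p) = 0.0900, so n = 1.440² × 0.0900 / 0.059² ≈ 53.61 → 54.
Reduction: 149 − 54 = 95.

95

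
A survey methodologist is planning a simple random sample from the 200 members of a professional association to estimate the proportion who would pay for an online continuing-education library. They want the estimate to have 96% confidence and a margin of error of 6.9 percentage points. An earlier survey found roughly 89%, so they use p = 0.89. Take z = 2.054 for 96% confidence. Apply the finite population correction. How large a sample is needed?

61

Unadjusted: n₀ = 2.054² × 0.89 × 0.11 / 0.069² ≈ 86.75, so n₀ = 87.
Finite population correction with N = 200: n = n₀ / (1 + (n₀−1)/N) = 87 / (1 + 86/200) = 87 / 1.4300 ≈ 60.84.
Rounding up, n = 61.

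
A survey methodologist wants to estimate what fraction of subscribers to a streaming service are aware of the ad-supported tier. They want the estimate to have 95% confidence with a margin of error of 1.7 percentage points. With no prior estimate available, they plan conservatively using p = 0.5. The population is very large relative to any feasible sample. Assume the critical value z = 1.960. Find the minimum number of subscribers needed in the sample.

3324

With p = 0.5, p(1−p) = 0.25.
n = z²·p(1−p)/E² = 1.960² × 0.2500 / 0.017² = 3.8416 × 0.2500 / 0.000289 ≈ 3323.18.
Rounding up gives n = 3324.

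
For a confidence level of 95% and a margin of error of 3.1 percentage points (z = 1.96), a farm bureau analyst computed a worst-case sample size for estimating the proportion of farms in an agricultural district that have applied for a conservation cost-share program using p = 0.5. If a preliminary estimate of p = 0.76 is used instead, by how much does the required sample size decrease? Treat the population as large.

Conservative (p = 0.5): n = 1.96² × 0.25 / 0.031² ≈ 999.38 → 1000.
Using p = 0.76: p(1−p) = 0.1824, so n = 1.96² × 0.1824 / 0.031² ≈ 729.14 → 730.
Reduction: 1000 − 730 = 270.

270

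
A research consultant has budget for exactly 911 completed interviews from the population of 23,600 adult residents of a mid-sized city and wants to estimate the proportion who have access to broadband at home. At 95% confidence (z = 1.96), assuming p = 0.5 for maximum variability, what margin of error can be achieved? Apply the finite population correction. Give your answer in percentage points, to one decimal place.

Finite-population factor: (N−n)/(N−1) = (23600−911)/(23600−1) = 0.9614.
SE(p̂) = √[p(1−p)/n · (N−n)/(N−1)] = √[0.2500/911 × 0.9614] = 0.01624.
E = z × SE = 1.96 × 0.01624 = 0.03184 ≈ 3.2 percentage points.

3.2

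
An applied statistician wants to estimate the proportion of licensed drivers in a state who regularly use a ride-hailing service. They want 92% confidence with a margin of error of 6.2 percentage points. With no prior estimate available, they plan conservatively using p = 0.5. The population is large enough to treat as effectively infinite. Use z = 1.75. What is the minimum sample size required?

With p = 0.5, p(1−p) = 0.25.
n = z²·p(1−p)/E² = 1.75² × 0.2500 / 0.062² = 3.0625 × 0.2500 / 0.003844 ≈ 199.17.
Rounding up gives n = 200.

200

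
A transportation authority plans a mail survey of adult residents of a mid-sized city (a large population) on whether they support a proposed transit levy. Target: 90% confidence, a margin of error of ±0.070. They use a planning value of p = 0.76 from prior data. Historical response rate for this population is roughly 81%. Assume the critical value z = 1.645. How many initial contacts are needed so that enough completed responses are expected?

125

Completed interviews needed: n₀ = 1.645² × 0.1824 / 0.070² ≈ 100.73 → 101.
At an 81% response rate, contacts needed = 101 / 0.81 ≈ 124.69 → 125.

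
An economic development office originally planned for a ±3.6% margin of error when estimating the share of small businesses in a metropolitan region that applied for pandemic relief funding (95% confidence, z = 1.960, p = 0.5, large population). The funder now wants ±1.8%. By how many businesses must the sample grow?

At ±3.6%: n = 1.960² × 0.2500 / 0.036² ≈ 741.05 → 742.
At ±1.8%: n = 1.960² × 0.2500 / 0.018² ≈ 2964.20 → 2965.
Additional respondents: 2965 − 742 = 2223.

2223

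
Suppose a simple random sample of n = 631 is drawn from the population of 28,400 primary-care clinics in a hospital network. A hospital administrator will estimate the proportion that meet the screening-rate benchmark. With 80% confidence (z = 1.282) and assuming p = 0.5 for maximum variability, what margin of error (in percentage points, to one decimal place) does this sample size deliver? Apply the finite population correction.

Finite-population factor: (N−n)/(N−1) = (28400−631)/(28400−1) = 0.9778.
SE(p̂) = √[p(1−p)/n · (N−n)/(N−1)] = √[0.2500/631 × 0.9778] = 0.01968.
E = z × SE = 1.282 × 0.01968 = 0.02523 ≈ 2.5 percentage points.

2.5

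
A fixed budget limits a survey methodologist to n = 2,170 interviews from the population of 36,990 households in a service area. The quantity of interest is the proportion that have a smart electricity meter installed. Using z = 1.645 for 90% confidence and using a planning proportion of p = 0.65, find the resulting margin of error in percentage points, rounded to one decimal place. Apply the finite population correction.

Finite-population factor: (N−n)/(N−1) = (36990−2170)/(36990−1) = 0.9414.
SE(p̂) = √[p(1−p)/n · (N−n)/(N−1)] = √[0.2275/2170 × 0.9414] = 0.00993.
E = z × SE = 1.645 × 0.00993 = 0.01634 ≈ 1.6 percentage points.

1.6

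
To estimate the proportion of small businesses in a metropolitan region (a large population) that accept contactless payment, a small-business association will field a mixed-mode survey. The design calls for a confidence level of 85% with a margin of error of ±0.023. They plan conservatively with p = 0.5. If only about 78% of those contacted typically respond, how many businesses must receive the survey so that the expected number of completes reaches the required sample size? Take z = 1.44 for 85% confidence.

1257

Completed interviews needed: n₀ = 1.44² × 0.2500 / 0.023² ≈ 979.96 → 980.
At a 78% response rate, contacts needed = 980 / 0.78 ≈ 1256.41 → 1257.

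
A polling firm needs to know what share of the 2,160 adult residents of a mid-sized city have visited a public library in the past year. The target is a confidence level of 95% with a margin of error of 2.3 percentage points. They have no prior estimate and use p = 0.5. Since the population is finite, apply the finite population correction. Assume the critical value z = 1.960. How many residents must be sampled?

Unadjusted: n₀ = 1.960² × 0.50 × 0.50 / 0.023² ≈ 1815.50, so n₀ = 1816.
Finite population correction with N = 2,160: n = n₀ / (1 + (n₀−1)/N) = 1816 / (1 + 1815/2160) = 1816 / 1.8403 ≈ 986.81.
Rounding up, n = 987.

987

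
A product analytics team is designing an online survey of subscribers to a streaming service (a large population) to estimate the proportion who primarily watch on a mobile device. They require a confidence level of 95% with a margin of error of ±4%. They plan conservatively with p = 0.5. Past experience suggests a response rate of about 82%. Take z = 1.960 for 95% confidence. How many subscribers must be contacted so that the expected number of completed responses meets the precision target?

Completed interviews needed: n₀ = 1.960² × 0.2500 / 0.040² ≈ 600.25 → 601.
At an 82% response rate, contacts needed = 601 / 0.82 ≈ 732.93 → 733.

733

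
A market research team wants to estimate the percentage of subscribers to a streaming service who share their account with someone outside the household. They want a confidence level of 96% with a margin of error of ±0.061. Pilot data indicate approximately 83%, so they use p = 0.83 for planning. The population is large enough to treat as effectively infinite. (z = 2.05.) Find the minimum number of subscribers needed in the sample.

160

With p = 0.83, p(1−p) = 0.1411.
n = z²·p(1−p)/E² = 2.05² × 0.1411 / 0.061² = 4.2025 × 0.1411 / 0.003721 ≈ 159.36.
Rounding up gives n = 160.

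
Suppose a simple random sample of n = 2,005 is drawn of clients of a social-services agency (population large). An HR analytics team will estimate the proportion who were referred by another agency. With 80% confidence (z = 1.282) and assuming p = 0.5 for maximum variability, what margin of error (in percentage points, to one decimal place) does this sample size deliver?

SE(p̂) = √[p(1−p)/n] = √[0.2500/2005] = 0.01117.
E = z × SE = 1.282 × 0.01117 = 0.01432, or 1.4 percentage points.

1.4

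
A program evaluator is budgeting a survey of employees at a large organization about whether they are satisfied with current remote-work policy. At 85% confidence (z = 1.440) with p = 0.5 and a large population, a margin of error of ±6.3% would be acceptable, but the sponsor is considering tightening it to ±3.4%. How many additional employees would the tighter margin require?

318

At ±6.3%: n = 1.440² × 0.2500 / 0.063² ≈ 130.61 → 131.
At ±3.4%: n = 1.440² × 0.2500 / 0.034² ≈ 448.44 → 449.
Additional respondents: 449 − 131 = 318.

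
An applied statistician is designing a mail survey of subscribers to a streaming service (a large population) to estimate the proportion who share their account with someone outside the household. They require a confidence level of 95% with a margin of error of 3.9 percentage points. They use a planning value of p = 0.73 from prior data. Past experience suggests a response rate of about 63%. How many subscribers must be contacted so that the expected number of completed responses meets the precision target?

For 95% confidence, z = 1.960.
Completed interviews needed: n₀ = 1.960² × 0.1971 / 0.039² ≈ 497.82 → 498.
At a 63% response rate, contacts needed = 498 / 0.63 ≈ 790.48 → 791.

791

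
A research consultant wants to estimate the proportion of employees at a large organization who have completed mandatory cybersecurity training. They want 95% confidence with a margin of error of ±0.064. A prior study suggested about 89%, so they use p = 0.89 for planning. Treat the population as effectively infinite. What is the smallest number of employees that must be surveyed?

92

For 95% confidence, z = 1.960.
With p = 0.89, p(1−p) = 0.0979.
n = z²·p(1−p)/E² = 1.960² × 0.0979 / 0.064² = 3.8416 × 0.0979 / 0.004096 ≈ 91.82.
Rounding up gives n = 92.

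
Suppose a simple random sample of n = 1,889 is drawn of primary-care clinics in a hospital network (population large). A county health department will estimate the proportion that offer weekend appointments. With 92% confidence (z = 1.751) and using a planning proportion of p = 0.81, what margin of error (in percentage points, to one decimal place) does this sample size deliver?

SE(p̂) = √[p(1−p)/n] = √[0.1539/1889] = 0.00903.
E = z × SE = 1.751 × 0.00903 = 0.01580, or 1.6 percentage points.

1.6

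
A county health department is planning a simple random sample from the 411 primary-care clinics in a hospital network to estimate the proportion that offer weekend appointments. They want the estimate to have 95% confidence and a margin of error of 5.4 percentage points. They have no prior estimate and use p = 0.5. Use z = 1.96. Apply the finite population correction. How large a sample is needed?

Unadjusted: n₀ = 1.96² × 0.50 × 0.50 / 0.054² ≈ 329.36, so n₀ = 330.
Finite population correction with N = 411: n = n₀ / (1 + (n₀−1)/N) = 330 / (1 + 329/411) = 330 / 1.8005 ≈ 183.28.
Rounding up, n = 184.

184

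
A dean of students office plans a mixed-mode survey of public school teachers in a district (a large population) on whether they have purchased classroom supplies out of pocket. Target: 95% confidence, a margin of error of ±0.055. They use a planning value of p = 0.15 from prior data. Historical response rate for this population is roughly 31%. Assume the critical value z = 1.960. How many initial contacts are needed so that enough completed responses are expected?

523

Completed interviews needed: n₀ = 1.960² × 0.1275 / 0.055² ≈ 161.92 → 162.
At a 31% response rate, contacts needed = 162 / 0.31 ≈ 522.58 → 523.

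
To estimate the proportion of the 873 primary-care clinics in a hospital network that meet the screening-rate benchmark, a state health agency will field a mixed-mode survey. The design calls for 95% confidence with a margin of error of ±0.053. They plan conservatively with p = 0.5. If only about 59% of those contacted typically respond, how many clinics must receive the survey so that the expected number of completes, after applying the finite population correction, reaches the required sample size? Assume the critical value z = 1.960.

Completed interviews needed (unadjusted): n₀ = 1.960² × 0.2500 / 0.053² ≈ 341.90 → 342.
FPC for N = 873: n = 342 / (1 + 341/873) = 342 / 1.3906 ≈ 245.94 → 246.
At a 59% response rate, contacts needed = 246 / 0.59 ≈ 416.95 → 417.

417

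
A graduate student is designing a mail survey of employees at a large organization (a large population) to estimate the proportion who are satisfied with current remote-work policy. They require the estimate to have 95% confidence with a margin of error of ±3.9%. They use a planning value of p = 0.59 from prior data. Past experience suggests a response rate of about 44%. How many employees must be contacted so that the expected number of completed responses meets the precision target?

1389

For 95% confidence, z = 1.960.
Completed interviews needed: n₀ = 1.960² × 0.2419 / 0.039² ≈ 610.97 → 611.
At a 44% response rate, contacts needed = 611 / 0.44 ≈ 1388.64 → 1389.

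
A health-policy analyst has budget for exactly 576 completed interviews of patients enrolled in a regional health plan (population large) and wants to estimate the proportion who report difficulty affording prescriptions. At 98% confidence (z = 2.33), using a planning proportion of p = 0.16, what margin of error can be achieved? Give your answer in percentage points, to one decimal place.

SE(p̂) = √[p(1−p)/n] = √[0.1344/576] = 0.01528.
E = z × SE = 2.33 × 0.01528 = 0.03559, or 3.6 percentage points.

3.6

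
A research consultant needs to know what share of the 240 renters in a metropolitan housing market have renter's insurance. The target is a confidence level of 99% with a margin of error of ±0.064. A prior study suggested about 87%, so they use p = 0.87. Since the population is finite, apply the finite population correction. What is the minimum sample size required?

105

For 99% confidence, z = 2.576.
Unadjusted: n₀ = 2.576² × 0.87 × 0.13 / 0.064² ≈ 183.23, so n₀ = 184.
Finite population correction with N = 240: n = n₀ / (1 + (n₀−1)/N) = 184 / (1 + 183/240) = 184 / 1.7625 ≈ 104.40.
Rounding up, n = 105.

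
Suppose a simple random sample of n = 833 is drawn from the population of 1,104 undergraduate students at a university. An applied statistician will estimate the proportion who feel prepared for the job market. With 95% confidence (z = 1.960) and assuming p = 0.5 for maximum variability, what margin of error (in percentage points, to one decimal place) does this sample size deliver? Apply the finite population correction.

Finite-population factor: (N−n)/(N−1) = (1104−833)/(1104−1) = 0.2457.
SE(p̂) = √[p(1−p)/n · (N−n)/(N−1)] = √[0.2500/833 × 0.2457] = 0.00859.
E = z × SE = 1.960 × 0.00859 = 0.01683 ≈ 1.7 percentage points.

1.7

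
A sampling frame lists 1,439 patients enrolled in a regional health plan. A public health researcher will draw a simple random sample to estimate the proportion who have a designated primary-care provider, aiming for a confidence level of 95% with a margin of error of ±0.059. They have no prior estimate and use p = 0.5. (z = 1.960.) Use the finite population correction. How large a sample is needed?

232

Unadjusted: n₀ = 1.960² × 0.50 × 0.50 / 0.059² ≈ 275.90, so n₀ = 276.
Finite population correction with N = 1,439: n = n₀ / (1 + (n₀−1)/N) = 276 / (1 + 275/1439) = 276 / 1.1911 ≈ 231.72.
Rounding up, n = 232.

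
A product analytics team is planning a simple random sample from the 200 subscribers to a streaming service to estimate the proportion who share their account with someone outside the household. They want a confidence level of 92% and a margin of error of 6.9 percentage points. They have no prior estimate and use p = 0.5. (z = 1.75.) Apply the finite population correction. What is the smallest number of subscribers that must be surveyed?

Unadjusted: n₀ = 1.75² × 0.50 × 0.50 / 0.069² ≈ 160.81, so n₀ = 161.
Finite population correction with N = 200: n = n₀ / (1 + (n₀−1)/N) = 161 / (1 + 160/200) = 161 / 1.8000 ≈ 89.44.
Rounding up, n = 90.

90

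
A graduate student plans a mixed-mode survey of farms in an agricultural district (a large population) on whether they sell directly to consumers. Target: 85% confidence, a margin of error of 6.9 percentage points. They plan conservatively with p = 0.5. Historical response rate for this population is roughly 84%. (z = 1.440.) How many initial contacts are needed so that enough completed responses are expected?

Completed interviews needed: n₀ = 1.440² × 0.2500 / 0.069² ≈ 108.88 → 109.
At an 84% response rate, contacts needed = 109 / 0.84 ≈ 129.76 → 130.

130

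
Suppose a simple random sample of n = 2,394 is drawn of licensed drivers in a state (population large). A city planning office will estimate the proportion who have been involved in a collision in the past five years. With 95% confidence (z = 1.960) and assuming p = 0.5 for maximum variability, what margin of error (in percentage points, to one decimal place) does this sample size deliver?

SE(p̂) = √[p(1−p)/n] = √[0.2500/2394] = 0.01022.
E = z × SE = 1.960 × 0.01022 = 0.02003, or 2.0 percentage points.

2.0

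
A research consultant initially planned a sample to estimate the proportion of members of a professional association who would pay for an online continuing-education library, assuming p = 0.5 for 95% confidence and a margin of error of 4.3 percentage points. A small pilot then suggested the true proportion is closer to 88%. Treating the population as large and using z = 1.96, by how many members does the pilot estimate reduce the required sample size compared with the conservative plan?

300

Conservative (p = 0.5): n = 1.96² × 0.25 / 0.043² ≈ 519.42 → 520.
Using p = 0.88: p(1−p) = 0.1056, so n = 1.96² × 0.1056 / 0.043² ≈ 219.40 → 220.
Reduction: 520 − 220 = 300.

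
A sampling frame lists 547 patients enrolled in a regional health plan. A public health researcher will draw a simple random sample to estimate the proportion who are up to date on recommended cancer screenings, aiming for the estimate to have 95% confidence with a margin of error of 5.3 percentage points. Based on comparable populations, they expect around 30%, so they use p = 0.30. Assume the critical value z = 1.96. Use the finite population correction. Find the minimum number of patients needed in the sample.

189

Unadjusted: n₀ = 1.96² × 0.30 × 0.70 / 0.053² ≈ 287.20, so n₀ = 288.
Finite population correction with N = 547: n = n₀ / (1 + (n₀−1)/N) = 288 / (1 + 287/547) = 288 / 1.5247 ≈ 188.89.
Rounding up, n = 189.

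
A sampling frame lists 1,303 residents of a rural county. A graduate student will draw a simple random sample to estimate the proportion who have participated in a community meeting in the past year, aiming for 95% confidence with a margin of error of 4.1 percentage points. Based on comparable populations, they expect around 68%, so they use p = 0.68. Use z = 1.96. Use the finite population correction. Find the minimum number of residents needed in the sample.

361

Unadjusted: n₀ = 1.96² × 0.68 × 0.32 / 0.041² ≈ 497.28, so n₀ = 498.
Finite population correction with N = 1,303: n = n₀ / (1 + (n₀−1)/N) = 498 / (1 + 497/1303) = 498 / 1.3814 ≈ 360.50.
Rounding up, n = 361.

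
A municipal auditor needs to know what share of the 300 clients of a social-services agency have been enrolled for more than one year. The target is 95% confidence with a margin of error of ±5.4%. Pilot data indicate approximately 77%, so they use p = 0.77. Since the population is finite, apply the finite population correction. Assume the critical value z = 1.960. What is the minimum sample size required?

Unadjusted: n₀ = 1.960² × 0.77 × 0.23 / 0.054² ≈ 233.32, so n₀ = 234.
Finite population correction with N = 300: n = n₀ / (1 + (n₀−1)/N) = 234 / (1 + 233/300) = 234 / 1.7767 ≈ 131.71.
Rounding up, n = 132.

132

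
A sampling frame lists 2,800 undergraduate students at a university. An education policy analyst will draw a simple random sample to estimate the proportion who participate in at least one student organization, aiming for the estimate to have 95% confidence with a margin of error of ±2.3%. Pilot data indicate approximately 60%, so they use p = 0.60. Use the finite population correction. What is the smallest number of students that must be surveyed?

For 95% confidence, z = 1.960.
Unadjusted: n₀ = 1.960² × 0.60 × 0.40 / 0.023² ≈ 1742.88, so n₀ = 1743.
Finite population correction with N = 2,800: n = n₀ / (1 + (n₀−1)/N) = 1743 / (1 + 1742/2800) = 1743 / 1.6221 ≈ 1074.50.
Rounding up, n = 1075.

1075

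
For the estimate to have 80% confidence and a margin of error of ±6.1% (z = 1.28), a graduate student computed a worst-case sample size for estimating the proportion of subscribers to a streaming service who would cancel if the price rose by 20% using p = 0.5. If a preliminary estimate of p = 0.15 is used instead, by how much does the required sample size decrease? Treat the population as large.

Conservative (p = 0.5): n = 1.28² × 0.25 / 0.061² ≈ 110.08 → 111.
Using p = 0.15: p(1−p) = 0.1275, so n = 1.28² × 0.1275 / 0.061² ≈ 56.14 → 57.
Reduction: 111 − 57 = 54.

54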